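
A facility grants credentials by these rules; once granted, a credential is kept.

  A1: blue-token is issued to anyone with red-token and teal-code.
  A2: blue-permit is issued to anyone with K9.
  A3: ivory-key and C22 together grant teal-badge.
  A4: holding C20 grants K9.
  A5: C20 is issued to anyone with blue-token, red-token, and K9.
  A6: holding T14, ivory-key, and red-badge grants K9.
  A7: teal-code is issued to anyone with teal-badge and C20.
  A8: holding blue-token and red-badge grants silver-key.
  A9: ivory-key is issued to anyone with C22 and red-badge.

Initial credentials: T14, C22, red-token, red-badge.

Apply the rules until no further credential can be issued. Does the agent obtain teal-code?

No

teal-code would need teal-badge and C20 (A7), but C20 is never granted.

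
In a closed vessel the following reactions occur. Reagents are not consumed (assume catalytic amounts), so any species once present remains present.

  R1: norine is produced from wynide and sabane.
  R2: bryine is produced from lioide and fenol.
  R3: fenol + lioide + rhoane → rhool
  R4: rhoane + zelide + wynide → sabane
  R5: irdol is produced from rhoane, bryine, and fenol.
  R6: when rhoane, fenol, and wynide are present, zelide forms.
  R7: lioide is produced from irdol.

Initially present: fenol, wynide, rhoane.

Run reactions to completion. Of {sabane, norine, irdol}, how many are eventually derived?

rhoane, fenol, and wynide present → zelide forms (R6).
rhoane, zelide, and wynide present → sabane forms (R4).
wynide and sabane present → norine forms (R1).
sabane: reached.
norine: reached.
irdol would need rhoane, bryine, and fenol (R5), but bryine never forms.
Reached: sabane and norine — 2 of the 3.

2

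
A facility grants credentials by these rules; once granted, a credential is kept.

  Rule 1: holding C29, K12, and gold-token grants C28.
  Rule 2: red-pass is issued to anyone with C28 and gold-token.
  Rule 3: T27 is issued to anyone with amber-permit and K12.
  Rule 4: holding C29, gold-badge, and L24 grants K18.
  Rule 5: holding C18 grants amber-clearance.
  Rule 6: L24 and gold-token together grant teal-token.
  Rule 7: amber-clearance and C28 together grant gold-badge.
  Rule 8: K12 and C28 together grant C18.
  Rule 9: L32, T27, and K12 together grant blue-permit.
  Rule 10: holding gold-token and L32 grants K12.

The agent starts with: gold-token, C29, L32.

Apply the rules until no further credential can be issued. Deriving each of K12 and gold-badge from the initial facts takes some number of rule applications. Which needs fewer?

K12

K12: Holding gold-token and L32 grants K12 (Rule 10). [1 rule application]
gold-badge: Holding gold-token and L32 grants K12 (Rule 10). Holding C29, K12, and gold-token grants C28 (Rule 1). Holding K12 and C28 grants C18 (Rule 8). Holding C18 grants amber-clearance (Rule 5). Holding amber-clearance and C28 grants gold-badge (Rule 7). [5 rule applications]
K12 needs fewer.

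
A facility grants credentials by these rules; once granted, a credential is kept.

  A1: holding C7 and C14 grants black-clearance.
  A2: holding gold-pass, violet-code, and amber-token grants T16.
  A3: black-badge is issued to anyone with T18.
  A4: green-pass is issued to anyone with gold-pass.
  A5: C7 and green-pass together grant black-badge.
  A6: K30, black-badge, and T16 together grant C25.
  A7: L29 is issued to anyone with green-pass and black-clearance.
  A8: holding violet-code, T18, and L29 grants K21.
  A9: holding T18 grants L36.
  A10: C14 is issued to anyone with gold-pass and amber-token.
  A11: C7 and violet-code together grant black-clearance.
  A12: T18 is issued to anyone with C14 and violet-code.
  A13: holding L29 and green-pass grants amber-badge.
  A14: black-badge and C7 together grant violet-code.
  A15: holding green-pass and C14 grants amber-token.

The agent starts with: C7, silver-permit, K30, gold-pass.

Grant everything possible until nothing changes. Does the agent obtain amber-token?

amber-token would need green-pass and C14 (A15), but C14 is never granted.

No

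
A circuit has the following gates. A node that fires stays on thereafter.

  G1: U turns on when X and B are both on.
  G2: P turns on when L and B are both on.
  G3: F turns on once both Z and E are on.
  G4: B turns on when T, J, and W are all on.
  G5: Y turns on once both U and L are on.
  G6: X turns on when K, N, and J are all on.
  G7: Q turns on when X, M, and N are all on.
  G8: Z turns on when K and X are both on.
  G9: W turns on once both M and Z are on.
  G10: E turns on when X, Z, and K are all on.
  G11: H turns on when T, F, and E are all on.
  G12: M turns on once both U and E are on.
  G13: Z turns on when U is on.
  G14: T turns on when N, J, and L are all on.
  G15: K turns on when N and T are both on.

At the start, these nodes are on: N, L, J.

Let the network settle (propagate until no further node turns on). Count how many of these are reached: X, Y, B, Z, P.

N, J, and L are on, so T turns on (G14).
G15: N and T on → K on.
K, N, and J are on, so X turns on (G6).
K and X are on, so Z turns on (G8).
X: reached.
Y would need U and L (G5), but U never turns on.
B would need T, J, and W (G4), but W never turns on.
Z: reached.
P would need L and B (G2), but B never turns on.
Reached: X and Z — 2 of the 5.

2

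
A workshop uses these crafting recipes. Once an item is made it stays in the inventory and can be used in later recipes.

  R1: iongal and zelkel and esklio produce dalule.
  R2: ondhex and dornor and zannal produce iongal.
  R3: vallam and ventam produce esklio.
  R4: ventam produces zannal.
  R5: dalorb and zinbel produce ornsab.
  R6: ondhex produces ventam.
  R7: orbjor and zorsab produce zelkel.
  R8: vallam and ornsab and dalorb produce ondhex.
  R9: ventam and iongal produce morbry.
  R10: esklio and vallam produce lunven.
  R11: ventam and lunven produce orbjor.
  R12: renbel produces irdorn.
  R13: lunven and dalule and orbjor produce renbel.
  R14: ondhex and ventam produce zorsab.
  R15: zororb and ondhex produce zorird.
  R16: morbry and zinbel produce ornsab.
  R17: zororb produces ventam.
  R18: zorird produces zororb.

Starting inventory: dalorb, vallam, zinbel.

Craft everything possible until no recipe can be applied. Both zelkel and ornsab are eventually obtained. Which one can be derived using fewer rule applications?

ornsab

ornsab: dalorb and zinbel → ornsab (R5). [1 rule application]
zelkel: dalorb and zinbel → ornsab (R5). vallam and ornsab and dalorb → ondhex (R8). ondhex → ventam (R6). Using R14, ondhex and ventam make zorsab. Using R3, vallam and ventam make esklio. esklio and vallam → lunven (R10). Using R11, ventam and lunven make orbjor. orbjor and zorsab → zelkel (R7). [8 rule applications]
ornsab needs fewer.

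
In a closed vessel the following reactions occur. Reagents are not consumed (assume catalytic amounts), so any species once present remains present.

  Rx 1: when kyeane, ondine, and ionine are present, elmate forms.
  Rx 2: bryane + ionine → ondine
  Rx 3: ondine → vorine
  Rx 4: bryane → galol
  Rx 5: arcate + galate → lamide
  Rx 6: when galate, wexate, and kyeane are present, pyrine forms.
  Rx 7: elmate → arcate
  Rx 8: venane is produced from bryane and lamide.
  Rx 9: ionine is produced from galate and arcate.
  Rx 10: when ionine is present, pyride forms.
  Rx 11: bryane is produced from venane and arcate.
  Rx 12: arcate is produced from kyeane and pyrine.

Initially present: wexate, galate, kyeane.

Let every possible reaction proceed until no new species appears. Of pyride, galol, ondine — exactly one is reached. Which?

pyride

galate, wexate, and kyeane present → pyrine forms (Rx 6).
kyeane and pyrine present → arcate forms (Rx 12).
galate and arcate present → ionine forms (Rx 9).
ionine present → pyride forms (Rx 10).
galol would need bryane (Rx 4), but bryane never forms. ondine would need bryane and ionine (Rx 2), but bryane never forms.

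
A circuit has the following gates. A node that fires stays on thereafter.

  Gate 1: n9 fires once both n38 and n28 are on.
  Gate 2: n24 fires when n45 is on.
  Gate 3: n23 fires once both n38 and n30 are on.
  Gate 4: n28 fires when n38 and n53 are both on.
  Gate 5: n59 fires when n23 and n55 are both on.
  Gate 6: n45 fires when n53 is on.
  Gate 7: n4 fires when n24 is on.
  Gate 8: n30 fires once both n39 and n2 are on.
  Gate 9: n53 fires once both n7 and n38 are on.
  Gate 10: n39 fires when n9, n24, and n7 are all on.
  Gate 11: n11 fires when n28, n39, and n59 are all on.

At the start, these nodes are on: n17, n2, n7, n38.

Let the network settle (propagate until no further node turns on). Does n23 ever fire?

n7 and n38 are on, so n53 fires (Gate 9).
n38 and n53 are on, so n28 fires (Gate 4).
n53 is on, so n45 fires (Gate 6).
Gate 1: n38 and n28 on → n9 on.
Gate 2: n45 on → n24 on.
Gate 10: n9, n24, and n7 on → n39 on.
n39 and n2 are on, so n30 fires (Gate 8).
Gate 3: n38 and n30 on → n23 on.

Yes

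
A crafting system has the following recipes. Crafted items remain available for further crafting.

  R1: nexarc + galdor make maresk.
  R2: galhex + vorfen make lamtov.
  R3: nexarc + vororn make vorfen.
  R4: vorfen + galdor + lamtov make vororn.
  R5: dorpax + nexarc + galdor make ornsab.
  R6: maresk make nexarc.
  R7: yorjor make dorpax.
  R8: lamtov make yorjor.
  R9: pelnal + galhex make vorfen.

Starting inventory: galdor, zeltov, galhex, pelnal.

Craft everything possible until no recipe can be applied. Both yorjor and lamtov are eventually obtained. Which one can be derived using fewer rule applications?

lamtov: pelnal + galhex → vorfen (R9). Using R2, galhex and vorfen make lamtov. [2 rule applications]
yorjor: Using R9, pelnal and galhex make vorfen. Using R2, galhex and vorfen make lamtov. lamtov → yorjor (R8). [3 rule applications]
lamtov needs fewer.

lamtov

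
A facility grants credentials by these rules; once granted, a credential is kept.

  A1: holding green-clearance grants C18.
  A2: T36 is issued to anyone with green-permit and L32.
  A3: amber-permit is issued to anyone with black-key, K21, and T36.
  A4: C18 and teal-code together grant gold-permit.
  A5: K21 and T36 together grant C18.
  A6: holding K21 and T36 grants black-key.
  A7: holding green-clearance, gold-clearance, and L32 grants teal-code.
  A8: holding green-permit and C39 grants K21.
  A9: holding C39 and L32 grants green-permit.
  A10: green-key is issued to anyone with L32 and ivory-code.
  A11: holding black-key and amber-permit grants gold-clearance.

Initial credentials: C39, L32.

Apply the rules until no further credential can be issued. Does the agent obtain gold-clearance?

Holding C39 and L32 grants green-permit (A9).
Holding green-permit and L32 grants T36 (A2).
Holding green-permit and C39 grants K21 (A8).
Holding K21 and T36 grants black-key (A6).
Holding black-key, K21, and T36 grants amber-permit (A3).
Holding black-key and amber-permit grants gold-clearance (A11).

Yes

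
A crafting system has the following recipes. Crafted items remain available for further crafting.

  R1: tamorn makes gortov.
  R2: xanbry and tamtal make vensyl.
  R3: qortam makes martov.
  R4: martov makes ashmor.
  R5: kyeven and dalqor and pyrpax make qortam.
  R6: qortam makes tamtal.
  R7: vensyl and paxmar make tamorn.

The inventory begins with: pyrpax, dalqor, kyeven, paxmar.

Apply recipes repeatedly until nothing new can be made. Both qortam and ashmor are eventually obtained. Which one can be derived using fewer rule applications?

qortam: kyeven and dalqor and pyrpax → qortam (R5). [1 rule application]
ashmor: kyeven and dalqor and pyrpax → qortam (R5). qortam → martov (R3). Using R4, martov makes ashmor. [3 rule applications]
qortam needs fewer.

qortam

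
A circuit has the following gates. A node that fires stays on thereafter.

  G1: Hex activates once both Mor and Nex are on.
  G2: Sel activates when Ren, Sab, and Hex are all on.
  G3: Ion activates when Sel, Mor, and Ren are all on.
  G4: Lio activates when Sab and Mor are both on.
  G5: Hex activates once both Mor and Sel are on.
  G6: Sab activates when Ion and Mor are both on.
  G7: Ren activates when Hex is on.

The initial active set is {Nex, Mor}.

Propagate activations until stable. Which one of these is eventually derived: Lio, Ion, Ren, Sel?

Ren

G1: Mor and Nex on → Hex on.
G7: Hex on → Ren on.
Sel would need Ren, Sab, and Hex (G2), but Sab never turns on. Ion would need Sel, Mor, and Ren (G3), but Sel never turns on. Lio would need Sab and Mor (G4), but Sab never turns on.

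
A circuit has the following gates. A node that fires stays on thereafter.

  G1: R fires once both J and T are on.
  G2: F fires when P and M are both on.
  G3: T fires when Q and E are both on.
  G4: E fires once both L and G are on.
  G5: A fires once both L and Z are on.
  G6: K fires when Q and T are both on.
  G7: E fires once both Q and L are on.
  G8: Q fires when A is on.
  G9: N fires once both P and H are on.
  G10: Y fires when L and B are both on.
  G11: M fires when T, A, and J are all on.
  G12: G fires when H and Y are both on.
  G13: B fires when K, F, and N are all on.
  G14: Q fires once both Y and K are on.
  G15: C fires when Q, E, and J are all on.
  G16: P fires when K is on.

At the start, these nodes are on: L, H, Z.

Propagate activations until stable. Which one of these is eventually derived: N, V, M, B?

N

G5: L and Z on → A on.
G8: A on → Q on.
Q and L are on, so E fires (G7).
G3: Q and E on → T on.
G6: Q and T on → K on.
K is on, so P fires (G16).
G9: P and H on → N on.
M would need T, A, and J (G11), but J never turns on. B would need K, F, and N (G13), but F never turns on. No rule produces V, and it is not given.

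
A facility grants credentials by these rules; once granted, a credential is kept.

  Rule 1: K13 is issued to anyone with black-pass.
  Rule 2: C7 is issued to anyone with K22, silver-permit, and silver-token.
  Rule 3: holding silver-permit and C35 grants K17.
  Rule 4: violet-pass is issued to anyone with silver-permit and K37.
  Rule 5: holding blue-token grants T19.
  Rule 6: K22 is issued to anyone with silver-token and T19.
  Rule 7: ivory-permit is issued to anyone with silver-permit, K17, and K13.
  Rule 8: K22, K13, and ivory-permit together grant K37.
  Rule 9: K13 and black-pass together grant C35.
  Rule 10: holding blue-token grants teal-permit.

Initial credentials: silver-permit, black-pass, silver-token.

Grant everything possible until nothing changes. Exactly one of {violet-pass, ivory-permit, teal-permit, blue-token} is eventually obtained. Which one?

Holding black-pass grants K13 (Rule 1).
Holding K13 and black-pass grants C35 (Rule 9).
Holding silver-permit and C35 grants K17 (Rule 3).
Holding silver-permit, K17, and K13 grants ivory-permit (Rule 7).
No rule produces blue-token, and it is not given. teal-permit would need blue-token (Rule 10), but blue-token is never granted. violet-pass would need silver-permit and K37 (Rule 4), but K37 is never granted.

ivory-permit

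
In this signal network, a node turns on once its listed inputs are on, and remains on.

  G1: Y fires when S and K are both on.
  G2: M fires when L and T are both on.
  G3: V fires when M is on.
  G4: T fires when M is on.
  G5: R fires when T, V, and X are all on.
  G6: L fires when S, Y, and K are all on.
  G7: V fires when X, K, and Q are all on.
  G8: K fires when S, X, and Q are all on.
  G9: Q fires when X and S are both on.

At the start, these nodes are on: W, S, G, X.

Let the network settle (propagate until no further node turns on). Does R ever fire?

R would need T, V, and X (G5), but T never turns on.

No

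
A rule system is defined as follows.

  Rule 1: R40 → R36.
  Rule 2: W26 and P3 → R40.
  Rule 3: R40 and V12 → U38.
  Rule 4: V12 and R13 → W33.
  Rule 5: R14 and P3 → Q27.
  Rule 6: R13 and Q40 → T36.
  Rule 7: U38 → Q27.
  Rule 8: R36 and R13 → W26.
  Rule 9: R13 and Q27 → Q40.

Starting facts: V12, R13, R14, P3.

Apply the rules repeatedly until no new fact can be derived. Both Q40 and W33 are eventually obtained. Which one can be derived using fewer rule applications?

W33: From V12 and R13, Rule 4 gives W33. [1 rule application]
Q40: From R14 and P3, Rule 5 gives Q27. From R13 and Q27, Rule 9 gives Q40. [2 rule applications]
W33 needs fewer.

W33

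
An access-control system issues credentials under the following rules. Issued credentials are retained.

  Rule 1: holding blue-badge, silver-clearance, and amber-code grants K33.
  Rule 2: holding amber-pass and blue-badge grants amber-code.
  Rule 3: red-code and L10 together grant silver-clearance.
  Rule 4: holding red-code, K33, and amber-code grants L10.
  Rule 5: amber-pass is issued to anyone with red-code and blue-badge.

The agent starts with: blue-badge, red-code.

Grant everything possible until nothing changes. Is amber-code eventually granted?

Holding red-code and blue-badge grants amber-pass (Rule 5).
Holding amber-pass and blue-badge grants amber-code (Rule 2).

Yes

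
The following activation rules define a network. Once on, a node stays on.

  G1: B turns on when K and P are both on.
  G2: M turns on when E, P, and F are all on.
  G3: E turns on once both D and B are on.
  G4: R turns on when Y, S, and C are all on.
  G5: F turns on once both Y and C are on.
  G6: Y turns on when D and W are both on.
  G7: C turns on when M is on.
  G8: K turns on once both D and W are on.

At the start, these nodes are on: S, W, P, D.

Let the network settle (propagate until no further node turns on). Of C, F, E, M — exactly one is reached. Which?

E

D and W are on, so K turns on (G8).
K and P are on, so B turns on (G1).
G3: D and B on → E on.
C would need M (G7), but M never turns on. M would need E, P, and F (G2), but F never turns on. F would need Y and C (G5), but C never turns on.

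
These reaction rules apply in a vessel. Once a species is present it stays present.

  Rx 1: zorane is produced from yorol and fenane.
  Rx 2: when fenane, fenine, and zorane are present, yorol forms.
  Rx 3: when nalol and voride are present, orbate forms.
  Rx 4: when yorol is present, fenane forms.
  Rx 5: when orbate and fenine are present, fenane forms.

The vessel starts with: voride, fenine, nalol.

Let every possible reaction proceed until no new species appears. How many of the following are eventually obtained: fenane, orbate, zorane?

2

nalol and voride present → orbate forms (Rx 3).
orbate and fenine present → fenane forms (Rx 5).
fenane: reached.
orbate: reached.
zorane would need yorol and fenane (Rx 1), but yorol never forms.
Reached: fenane and orbate — 2 of the 3.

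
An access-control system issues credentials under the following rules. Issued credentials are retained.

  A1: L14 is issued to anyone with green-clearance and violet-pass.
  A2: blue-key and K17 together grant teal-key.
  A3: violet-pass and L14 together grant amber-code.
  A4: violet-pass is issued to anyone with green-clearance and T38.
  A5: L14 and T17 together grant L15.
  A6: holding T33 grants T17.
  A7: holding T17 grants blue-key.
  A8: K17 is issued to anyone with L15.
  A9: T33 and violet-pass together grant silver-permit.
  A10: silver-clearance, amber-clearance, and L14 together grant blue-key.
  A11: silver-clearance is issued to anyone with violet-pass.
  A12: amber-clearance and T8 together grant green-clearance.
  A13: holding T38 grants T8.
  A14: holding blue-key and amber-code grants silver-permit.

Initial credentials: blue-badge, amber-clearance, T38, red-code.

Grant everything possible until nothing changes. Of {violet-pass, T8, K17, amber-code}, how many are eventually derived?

Holding T38 grants T8 (A13).
Holding amber-clearance and T8 grants green-clearance (A12).
Holding green-clearance and T38 grants violet-pass (A4).
Holding green-clearance and violet-pass grants L14 (A1).
Holding violet-pass and L14 grants amber-code (A3).
violet-pass: reached.
T8: reached.
K17 would need L15 (A8), but L15 is never granted.
amber-code: reached.
Reached: violet-pass, T8, and amber-code — 3 of the 4.

3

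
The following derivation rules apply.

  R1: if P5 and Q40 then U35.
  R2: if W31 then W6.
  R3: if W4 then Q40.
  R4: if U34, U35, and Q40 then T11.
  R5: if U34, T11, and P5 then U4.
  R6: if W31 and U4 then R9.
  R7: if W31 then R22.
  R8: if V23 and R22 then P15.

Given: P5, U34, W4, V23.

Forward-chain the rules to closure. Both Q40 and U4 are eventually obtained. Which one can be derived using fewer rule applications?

Q40

Q40: W4 holds, so Q40 follows (R3). [1 rule application]
U4: From W4, R3 gives Q40. From P5 and Q40, R1 gives U35. U34, U35, and Q40 hold, so T11 follows (R4). From U34, T11, and P5, R5 gives U4. [4 rule applications]
Q40 needs fewer.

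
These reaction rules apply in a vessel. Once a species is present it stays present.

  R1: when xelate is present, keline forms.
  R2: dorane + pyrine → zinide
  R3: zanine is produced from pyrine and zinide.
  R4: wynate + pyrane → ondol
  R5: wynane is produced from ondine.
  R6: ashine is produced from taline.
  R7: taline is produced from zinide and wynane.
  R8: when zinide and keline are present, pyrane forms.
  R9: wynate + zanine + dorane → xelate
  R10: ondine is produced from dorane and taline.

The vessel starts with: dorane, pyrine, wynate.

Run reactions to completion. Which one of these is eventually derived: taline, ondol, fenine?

ondol

dorane and pyrine present → zinide forms (R2).
pyrine and zinide present → zanine forms (R3).
wynate, zanine, and dorane present → xelate forms (R9).
xelate present → keline forms (R1).
zinide and keline present → pyrane forms (R8).
wynate and pyrane present → ondol forms (R4).
taline would need zinide and wynane (R7), but wynane never forms. No rule produces fenine, and it is not given.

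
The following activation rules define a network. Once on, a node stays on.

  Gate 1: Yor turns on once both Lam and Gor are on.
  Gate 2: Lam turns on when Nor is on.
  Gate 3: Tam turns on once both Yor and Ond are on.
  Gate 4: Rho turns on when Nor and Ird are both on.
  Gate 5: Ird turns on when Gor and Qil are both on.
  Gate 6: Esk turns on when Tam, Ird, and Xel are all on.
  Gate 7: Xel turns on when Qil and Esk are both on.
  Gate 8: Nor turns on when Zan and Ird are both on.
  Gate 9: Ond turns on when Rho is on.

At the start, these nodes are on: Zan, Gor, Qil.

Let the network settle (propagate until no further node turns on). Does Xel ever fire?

Xel would need Qil and Esk (Gate 7), but Esk never turns on.

No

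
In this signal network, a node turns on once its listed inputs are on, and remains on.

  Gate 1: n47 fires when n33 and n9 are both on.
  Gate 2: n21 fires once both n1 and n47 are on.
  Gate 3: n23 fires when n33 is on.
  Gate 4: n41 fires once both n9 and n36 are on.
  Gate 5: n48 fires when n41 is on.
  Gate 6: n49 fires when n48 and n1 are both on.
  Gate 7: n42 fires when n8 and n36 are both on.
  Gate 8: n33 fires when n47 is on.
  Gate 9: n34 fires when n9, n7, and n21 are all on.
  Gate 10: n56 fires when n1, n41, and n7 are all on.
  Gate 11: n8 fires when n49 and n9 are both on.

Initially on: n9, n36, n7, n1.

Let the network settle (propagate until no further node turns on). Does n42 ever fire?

n9 and n36 are on, so n41 fires (Gate 4).
Gate 5: n41 on → n48 on.
n48 and n1 are on, so n49 fires (Gate 6).
Gate 11: n49 and n9 on → n8 on.
Gate 7: n8 and n36 on → n42 on.

Yes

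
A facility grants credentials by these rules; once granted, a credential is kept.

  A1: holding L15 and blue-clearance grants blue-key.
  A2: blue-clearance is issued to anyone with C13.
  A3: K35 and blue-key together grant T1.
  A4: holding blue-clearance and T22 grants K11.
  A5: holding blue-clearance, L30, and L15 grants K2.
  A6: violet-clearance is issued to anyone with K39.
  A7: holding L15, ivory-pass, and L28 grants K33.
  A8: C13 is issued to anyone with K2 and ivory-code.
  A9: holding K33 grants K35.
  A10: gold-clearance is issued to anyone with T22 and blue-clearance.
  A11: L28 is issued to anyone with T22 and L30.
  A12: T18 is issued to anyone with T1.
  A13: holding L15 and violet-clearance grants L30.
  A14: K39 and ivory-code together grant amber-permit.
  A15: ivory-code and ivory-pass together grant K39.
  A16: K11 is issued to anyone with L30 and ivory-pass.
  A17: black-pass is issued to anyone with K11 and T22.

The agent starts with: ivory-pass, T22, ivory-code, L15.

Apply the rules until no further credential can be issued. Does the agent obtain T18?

T18 would need T1 (A12), but T1 is never granted.

No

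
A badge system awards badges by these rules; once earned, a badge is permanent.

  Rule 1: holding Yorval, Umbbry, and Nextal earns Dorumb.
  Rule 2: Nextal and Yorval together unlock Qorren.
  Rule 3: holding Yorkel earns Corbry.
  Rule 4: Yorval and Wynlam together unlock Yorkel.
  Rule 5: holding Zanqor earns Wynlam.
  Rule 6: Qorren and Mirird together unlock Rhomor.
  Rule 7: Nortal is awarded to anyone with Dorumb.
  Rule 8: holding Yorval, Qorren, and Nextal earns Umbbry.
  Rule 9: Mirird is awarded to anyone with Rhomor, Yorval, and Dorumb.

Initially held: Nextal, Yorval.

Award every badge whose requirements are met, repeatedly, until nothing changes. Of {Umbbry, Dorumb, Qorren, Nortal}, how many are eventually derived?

With Nextal and Yorval, Qorren is earned (Rule 2).
With Yorval, Qorren, and Nextal, Umbbry is earned (Rule 8).
With Yorval, Umbbry, and Nextal, Dorumb is earned (Rule 1).
With Dorumb, Nortal is earned (Rule 7).
Umbbry: reached.
Dorumb: reached.
Qorren: reached.
Nortal: reached.
All 4 are reached.

4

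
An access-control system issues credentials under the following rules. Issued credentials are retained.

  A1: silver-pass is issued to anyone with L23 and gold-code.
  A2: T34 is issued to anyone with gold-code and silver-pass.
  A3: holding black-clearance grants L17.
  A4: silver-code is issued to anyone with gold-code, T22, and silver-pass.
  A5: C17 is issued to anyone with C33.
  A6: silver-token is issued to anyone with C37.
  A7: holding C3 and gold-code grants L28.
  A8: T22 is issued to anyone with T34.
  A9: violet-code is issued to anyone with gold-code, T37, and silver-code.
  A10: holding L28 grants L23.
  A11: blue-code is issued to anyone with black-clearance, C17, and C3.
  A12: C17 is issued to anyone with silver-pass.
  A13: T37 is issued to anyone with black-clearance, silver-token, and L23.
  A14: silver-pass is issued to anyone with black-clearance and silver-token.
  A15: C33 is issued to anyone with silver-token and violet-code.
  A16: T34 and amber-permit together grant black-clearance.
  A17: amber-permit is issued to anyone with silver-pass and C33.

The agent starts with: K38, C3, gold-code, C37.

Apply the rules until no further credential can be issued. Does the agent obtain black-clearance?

No

black-clearance would need T34 and amber-permit (A16), but amber-permit is never granted.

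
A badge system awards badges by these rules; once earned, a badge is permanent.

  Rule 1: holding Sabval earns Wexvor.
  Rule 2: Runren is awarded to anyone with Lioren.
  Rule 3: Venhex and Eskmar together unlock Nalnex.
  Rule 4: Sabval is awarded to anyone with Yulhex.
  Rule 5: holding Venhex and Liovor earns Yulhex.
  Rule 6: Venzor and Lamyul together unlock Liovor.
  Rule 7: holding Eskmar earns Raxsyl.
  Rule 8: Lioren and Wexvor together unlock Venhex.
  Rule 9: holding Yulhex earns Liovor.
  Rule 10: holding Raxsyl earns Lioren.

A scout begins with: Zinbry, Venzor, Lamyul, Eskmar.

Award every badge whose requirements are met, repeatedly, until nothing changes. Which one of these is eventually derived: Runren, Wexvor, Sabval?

Runren

With Eskmar, Raxsyl is earned (Rule 7).
With Raxsyl, Lioren is earned (Rule 10).
With Lioren, Runren is earned (Rule 2).
Sabval would need Yulhex (Rule 4), but Yulhex is never earned. Wexvor would need Sabval (Rule 1), but Sabval is never earned.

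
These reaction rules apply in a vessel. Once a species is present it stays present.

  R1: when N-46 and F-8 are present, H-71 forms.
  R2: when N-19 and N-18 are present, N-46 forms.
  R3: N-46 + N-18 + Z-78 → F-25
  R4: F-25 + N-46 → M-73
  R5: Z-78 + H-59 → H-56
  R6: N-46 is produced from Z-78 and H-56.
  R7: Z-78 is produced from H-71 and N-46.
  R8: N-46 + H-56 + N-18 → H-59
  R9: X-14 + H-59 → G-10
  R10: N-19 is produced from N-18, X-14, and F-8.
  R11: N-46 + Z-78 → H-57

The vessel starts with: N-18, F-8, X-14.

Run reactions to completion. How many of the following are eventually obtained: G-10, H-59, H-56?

G-10 would need X-14 and H-59 (R9), but H-59 never forms.
H-59 would need N-46, H-56, and N-18 (R8), but H-56 never forms.
H-56 would need Z-78 and H-59 (R5), but H-59 never forms.
None of the 3 are reached.

0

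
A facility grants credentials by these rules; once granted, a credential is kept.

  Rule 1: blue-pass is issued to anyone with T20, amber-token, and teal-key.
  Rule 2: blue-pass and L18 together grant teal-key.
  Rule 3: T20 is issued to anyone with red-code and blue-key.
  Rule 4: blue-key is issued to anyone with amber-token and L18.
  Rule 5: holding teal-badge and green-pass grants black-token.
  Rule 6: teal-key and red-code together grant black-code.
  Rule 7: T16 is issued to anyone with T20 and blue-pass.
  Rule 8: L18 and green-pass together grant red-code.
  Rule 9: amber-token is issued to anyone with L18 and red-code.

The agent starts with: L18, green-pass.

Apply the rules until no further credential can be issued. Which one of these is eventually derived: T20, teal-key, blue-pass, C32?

Holding L18 and green-pass grants red-code (Rule 8).
Holding L18 and red-code grants amber-token (Rule 9).
Holding amber-token and L18 grants blue-key (Rule 4).
Holding red-code and blue-key grants T20 (Rule 3).
No rule produces C32, and it is not given. teal-key would need blue-pass and L18 (Rule 2), but blue-pass is never granted. blue-pass would need T20, amber-token, and teal-key (Rule 1), but teal-key is never granted.

T20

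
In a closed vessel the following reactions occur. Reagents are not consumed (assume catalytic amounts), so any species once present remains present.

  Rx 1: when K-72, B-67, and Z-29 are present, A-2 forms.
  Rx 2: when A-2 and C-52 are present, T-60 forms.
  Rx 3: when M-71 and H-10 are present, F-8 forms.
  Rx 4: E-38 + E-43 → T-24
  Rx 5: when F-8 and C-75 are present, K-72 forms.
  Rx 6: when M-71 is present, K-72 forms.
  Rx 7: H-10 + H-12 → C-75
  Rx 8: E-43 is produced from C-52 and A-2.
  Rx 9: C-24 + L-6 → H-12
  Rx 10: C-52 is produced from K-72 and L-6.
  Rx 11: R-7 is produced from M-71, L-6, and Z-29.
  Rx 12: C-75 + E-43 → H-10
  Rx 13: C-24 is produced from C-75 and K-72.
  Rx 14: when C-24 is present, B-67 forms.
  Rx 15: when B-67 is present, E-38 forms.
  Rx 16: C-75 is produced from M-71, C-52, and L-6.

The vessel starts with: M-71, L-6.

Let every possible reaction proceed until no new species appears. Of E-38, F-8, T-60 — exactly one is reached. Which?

E-38

M-71 present → K-72 forms (Rx 6).
K-72 and L-6 present → C-52 forms (Rx 10).
M-71, C-52, and L-6 present → C-75 forms (Rx 16).
C-75 and K-72 present → C-24 forms (Rx 13).
C-24 present → B-67 forms (Rx 14).
B-67 present → E-38 forms (Rx 15).
F-8 would need M-71 and H-10 (Rx 3), but H-10 never forms. T-60 would need A-2 and C-52 (Rx 2), but A-2 never forms.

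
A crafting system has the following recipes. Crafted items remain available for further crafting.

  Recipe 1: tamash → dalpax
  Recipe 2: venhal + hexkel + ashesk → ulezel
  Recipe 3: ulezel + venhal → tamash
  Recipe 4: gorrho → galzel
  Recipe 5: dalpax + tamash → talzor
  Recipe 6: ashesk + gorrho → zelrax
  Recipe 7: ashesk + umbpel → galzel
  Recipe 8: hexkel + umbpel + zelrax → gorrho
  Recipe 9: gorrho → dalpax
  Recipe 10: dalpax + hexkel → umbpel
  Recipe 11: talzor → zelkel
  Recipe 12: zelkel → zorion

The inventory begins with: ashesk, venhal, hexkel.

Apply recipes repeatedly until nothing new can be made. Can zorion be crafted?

Yes

Using Recipe 2, venhal, hexkel, and ashesk make ulezel.
ulezel + venhal → tamash (Recipe 3).
Using Recipe 1, tamash makes dalpax.
Using Recipe 5, dalpax and tamash make talzor.
talzor → zelkel (Recipe 11).
Using Recipe 12, zelkel makes zorion.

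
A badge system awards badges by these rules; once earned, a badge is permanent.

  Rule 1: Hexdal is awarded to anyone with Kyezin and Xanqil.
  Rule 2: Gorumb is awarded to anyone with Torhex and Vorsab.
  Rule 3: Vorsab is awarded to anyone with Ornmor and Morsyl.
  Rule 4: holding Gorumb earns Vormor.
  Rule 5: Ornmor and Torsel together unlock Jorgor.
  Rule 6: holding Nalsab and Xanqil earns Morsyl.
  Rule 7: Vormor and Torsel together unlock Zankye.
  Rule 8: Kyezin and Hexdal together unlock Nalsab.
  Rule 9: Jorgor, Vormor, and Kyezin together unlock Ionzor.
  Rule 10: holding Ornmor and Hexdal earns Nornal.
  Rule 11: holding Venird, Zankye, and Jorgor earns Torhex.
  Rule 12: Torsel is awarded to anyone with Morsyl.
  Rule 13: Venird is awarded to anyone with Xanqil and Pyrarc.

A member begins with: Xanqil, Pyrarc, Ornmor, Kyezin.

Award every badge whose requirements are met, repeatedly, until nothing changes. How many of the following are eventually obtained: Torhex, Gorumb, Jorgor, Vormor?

1

With Kyezin and Xanqil, Hexdal is earned (Rule 1).
With Kyezin and Hexdal, Nalsab is earned (Rule 8).
With Nalsab and Xanqil, Morsyl is earned (Rule 6).
With Morsyl, Torsel is earned (Rule 12).
With Ornmor and Torsel, Jorgor is earned (Rule 5).
Torhex would need Venird, Zankye, and Jorgor (Rule 11), but Zankye is never earned.
Gorumb would need Torhex and Vorsab (Rule 2), but Torhex is never earned.
Jorgor: reached.
Vormor would need Gorumb (Rule 4), but Gorumb is never earned.
Reached: Jorgor — 1 of the 4.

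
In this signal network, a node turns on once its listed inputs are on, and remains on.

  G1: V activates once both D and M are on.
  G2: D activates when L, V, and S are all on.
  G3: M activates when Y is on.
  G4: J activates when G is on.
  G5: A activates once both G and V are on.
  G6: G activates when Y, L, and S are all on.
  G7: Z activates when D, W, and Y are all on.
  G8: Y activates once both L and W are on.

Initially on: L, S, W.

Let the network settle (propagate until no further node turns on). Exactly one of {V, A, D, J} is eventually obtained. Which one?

L and W are on, so Y activates (G8).
G6: Y, L, and S on → G on.
G is on, so J activates (G4).
D would need L, V, and S (G2), but V never turns on. V would need D and M (G1), but D never turns on. A would need G and V (G5), but V never turns on.

J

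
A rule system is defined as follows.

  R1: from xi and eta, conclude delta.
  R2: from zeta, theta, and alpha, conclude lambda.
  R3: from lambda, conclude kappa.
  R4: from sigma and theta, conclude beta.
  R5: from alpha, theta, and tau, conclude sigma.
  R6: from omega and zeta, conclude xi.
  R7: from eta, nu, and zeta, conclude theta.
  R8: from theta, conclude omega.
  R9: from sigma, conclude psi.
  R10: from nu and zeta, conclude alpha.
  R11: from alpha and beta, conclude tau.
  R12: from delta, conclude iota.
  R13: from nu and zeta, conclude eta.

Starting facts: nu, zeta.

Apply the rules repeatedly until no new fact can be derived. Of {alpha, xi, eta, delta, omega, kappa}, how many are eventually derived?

From nu and zeta, R10 gives alpha.
nu and zeta hold, so eta follows (R13).
From eta, nu, and zeta, R7 gives theta.
theta holds, so omega follows (R8).
zeta, theta, and alpha hold, so lambda follows (R2).
lambda holds, so kappa follows (R3).
omega and zeta hold, so xi follows (R6).
xi and eta hold, so delta follows (R1).
alpha: reached.
xi: reached.
eta: reached.
delta: reached.
omega: reached.
kappa: reached.
All 6 are reached.

6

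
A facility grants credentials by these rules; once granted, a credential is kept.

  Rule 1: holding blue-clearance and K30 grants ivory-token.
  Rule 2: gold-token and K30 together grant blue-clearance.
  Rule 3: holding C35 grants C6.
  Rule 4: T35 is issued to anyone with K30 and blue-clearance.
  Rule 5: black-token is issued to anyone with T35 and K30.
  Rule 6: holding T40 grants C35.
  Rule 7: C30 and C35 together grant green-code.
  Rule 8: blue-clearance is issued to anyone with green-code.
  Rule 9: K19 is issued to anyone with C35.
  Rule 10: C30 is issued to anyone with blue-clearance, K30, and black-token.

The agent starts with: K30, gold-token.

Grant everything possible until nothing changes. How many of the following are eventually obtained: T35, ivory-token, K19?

2

Holding gold-token and K30 grants blue-clearance (Rule 2).
Holding blue-clearance and K30 grants ivory-token (Rule 1).
Holding K30 and blue-clearance grants T35 (Rule 4).
T35: reached.
ivory-token: reached.
K19 would need C35 (Rule 9), but C35 is never granted.
Reached: T35 and ivory-token — 2 of the 3.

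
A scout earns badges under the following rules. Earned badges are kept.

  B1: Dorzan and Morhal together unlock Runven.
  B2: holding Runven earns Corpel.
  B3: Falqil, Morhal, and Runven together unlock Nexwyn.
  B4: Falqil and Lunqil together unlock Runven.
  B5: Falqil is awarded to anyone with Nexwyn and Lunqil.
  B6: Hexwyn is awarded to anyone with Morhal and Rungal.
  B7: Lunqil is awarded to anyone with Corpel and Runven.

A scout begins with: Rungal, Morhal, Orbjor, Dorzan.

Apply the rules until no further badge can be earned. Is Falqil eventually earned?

No

Falqil would need Nexwyn and Lunqil (B5), but Nexwyn is never earned.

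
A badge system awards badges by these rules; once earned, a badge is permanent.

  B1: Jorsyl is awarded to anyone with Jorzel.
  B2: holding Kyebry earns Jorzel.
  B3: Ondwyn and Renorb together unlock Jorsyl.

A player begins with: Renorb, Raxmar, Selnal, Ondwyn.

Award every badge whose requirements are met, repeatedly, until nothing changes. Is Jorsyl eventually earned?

With Ondwyn and Renorb, Jorsyl is earned (B3).

Yes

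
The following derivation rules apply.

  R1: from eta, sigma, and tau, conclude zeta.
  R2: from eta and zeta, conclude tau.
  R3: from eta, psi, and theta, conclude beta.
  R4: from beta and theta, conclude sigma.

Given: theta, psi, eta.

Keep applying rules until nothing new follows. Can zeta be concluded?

zeta would need eta, sigma, and tau (R1), but tau is never established.

No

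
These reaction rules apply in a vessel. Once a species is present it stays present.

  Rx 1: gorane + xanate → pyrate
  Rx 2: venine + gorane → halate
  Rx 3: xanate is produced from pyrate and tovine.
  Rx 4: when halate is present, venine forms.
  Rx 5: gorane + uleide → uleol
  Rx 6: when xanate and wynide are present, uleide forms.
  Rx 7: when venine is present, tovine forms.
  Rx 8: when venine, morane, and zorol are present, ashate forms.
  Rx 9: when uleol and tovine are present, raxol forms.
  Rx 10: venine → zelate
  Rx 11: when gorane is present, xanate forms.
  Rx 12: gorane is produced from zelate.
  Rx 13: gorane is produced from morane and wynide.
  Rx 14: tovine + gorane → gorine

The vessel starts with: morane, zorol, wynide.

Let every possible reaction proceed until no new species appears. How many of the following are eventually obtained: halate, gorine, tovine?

halate would need venine and gorane (Rx 2), but venine never forms.
gorine would need tovine and gorane (Rx 14), but tovine never forms.
tovine would need venine (Rx 7), but venine never forms.
None of the 3 are reached.

0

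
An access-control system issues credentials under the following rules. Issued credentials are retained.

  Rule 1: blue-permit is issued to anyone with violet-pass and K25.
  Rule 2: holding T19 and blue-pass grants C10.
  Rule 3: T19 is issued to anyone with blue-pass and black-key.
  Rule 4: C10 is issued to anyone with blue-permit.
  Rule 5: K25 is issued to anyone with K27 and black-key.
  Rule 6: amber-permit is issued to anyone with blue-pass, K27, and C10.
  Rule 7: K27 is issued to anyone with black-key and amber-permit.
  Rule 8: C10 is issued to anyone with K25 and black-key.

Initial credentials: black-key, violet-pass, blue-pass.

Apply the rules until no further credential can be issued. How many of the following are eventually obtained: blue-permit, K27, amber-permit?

0

blue-permit would need violet-pass and K25 (Rule 1), but K25 is never granted.
K27 would need black-key and amber-permit (Rule 7), but amber-permit is never granted.
amber-permit would need blue-pass, K27, and C10 (Rule 6), but K27 is never granted.
None of the 3 are reached.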